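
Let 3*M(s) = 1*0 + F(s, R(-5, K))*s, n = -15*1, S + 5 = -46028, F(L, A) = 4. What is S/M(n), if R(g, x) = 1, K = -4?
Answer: 46033/20 ≈ 2301.6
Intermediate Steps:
S = -46033 (S = -5 - 46028 = -46033)
n = -15
M(s) = 4*s/3 (M(s) = (1*0 + 4*s)/3 = (0 + 4*s)/3 = (4*s)/3 = 4*s/3)
S/M(n) = -46033/((4/3)*(-15)) = -46033/(-20) = -46033*(-1/20) = 46033/20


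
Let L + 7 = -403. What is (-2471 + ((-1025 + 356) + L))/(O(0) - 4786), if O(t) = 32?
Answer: 1775/2377 ≈ 0.74674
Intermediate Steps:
L = -410 (L = -7 - 403 = -410)
(-2471 + ((-1025 + 356) + L))/(O(0) - 4786) = (-2471 + ((-1025 + 356) - 410))/(32 - 4786) = (-2471 + (-669 - 410))/(-4754) = (-2471 - 1079)*(-1/4754) = -3550*(-1/4754) = 1775/2377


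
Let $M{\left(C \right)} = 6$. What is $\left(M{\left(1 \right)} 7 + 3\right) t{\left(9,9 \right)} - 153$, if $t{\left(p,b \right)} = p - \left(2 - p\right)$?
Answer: $567$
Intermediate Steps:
$t{\left(p,b \right)} = -2 + 2 p$ ($t{\left(p,b \right)} = p + \left(-2 + p\right) = -2 + 2 p$)
$\left(M{\left(1 \right)} 7 + 3\right) t{\left(9,9 \right)} - 153 = \left(6 \cdot 7 + 3\right) \left(-2 + 2 \cdot 9\right) - 153 = \left(42 + 3\right) \left(-2 + 18\right) - 153 = 45 \cdot 16 - 153 = 720 - 153 = 567$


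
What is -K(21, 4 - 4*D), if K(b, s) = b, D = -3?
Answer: -21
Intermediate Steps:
-K(21, 4 - 4*D) = -1*21 = -21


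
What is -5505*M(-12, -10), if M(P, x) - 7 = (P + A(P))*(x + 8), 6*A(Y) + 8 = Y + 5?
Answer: -198180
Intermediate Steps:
A(Y) = -½ + Y/6 (A(Y) = -4/3 + (Y + 5)/6 = -4/3 + (5 + Y)/6 = -4/3 + (⅚ + Y/6) = -½ + Y/6)
M(P, x) = 7 + (8 + x)*(-½ + 7*P/6) (M(P, x) = 7 + (P + (-½ + P/6))*(x + 8) = 7 + (-½ + 7*P/6)*(8 + x) = 7 + (8 + x)*(-½ + 7*P/6))
-5505*M(-12, -10) = -5505*(3 - ½*(-10) + (28/3)*(-12) + (7/6)*(-12)*(-10)) = -5505*(3 + 5 - 112 + 140) = -5505*36 = -198180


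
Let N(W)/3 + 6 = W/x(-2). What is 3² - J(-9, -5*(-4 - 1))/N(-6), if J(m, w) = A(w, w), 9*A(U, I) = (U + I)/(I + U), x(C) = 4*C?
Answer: 5107/567 ≈ 9.0070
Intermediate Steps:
A(U, I) = ⅑ (A(U, I) = ((U + I)/(I + U))/9 = ((I + U)/(I + U))/9 = (⅑)*1 = ⅑)
N(W) = -18 - 3*W/8 (N(W) = -18 + 3*(W/((4*(-2)))) = -18 + 3*(W/(-8)) = -18 + 3*(W*(-⅛)) = -18 + 3*(-W/8) = -18 - 3*W/8)
J(m, w) = ⅑
3² - J(-9, -5*(-4 - 1))/N(-6) = 3² - 1/(9*(-18 - 3/8*(-6))) = 9 - 1/(9*(-18 + 9/4)) = 9 - 1/(9*(-63/4)) = 9 - (-4)/(9*63) = 9 - 1*(-4/567) = 9 + 4/567 = 5107/567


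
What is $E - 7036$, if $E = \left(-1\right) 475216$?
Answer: $-482252$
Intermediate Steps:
$E = -475216$
$E - 7036 = -475216 - 7036 = -482252$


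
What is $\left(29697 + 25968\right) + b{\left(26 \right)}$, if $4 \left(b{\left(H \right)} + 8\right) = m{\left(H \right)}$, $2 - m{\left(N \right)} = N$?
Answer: $55651$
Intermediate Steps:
$m{\left(N \right)} = 2 - N$
$b{\left(H \right)} = - \frac{15}{2} - \frac{H}{4}$ ($b{\left(H \right)} = -8 + \frac{2 - H}{4} = -8 - \left(- \frac{1}{2} + \frac{H}{4}\right) = - \frac{15}{2} - \frac{H}{4}$)
$\left(29697 + 25968\right) + b{\left(26 \right)} = \left(29697 + 25968\right) - 14 = 55665 - 14 = 55651$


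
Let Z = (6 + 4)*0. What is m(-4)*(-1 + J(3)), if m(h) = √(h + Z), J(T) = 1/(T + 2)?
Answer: -8*I/5 ≈ -1.6*I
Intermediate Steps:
Z = 0 (Z = 10*0 = 0)
J(T) = 1/(2 + T)
m(h) = √h (m(h) = √(h + 0) = √h)
m(-4)*(-1 + J(3)) = √(-4)*(-1 + 1/(2 + 3)) = (2*I)*(-1 + 1/5) = (2*I)*(-1 + ⅕) = (2*I)*(-⅘) = -8*I/5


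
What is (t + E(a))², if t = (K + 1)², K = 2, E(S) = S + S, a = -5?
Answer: 1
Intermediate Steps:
E(S) = 2*S
t = 9 (t = (2 + 1)² = 3² = 9)
(t + E(a))² = (9 + 2*(-5))² = (9 - 10)² = (-1)² = 1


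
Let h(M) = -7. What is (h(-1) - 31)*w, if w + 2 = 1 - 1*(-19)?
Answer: -684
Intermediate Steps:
w = 18 (w = -2 + (1 - 1*(-19)) = -2 + (1 + 19) = -2 + 20 = 18)
(h(-1) - 31)*w = (-7 - 31)*18 = -38*18 = -684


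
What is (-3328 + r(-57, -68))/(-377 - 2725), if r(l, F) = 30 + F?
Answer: 51/47 ≈ 1.0851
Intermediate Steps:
(-3328 + r(-57, -68))/(-377 - 2725) = (-3328 + (30 - 68))/(-377 - 2725) = (-3328 - 38)/(-3102) = -3366*(-1/3102) = 51/47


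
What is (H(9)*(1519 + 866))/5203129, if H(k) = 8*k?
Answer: 171720/5203129 ≈ 0.033003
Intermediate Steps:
(H(9)*(1519 + 866))/5203129 = ((8*9)*(1519 + 866))/5203129 = (72*2385)*(1/5203129) = 171720*(1/5203129) = 171720/5203129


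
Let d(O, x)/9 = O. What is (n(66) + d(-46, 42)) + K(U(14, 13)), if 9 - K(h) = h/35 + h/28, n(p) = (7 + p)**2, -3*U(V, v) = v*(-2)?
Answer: 344641/70 ≈ 4923.4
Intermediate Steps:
U(V, v) = 2*v/3 (U(V, v) = -v*(-2)/3 = -(-2)*v/3 = 2*v/3)
d(O, x) = 9*O
K(h) = 9 - 9*h/140 (K(h) = 9 - (h/35 + h/28) = 9 - 9*h/140)
(n(66) + d(-46, 42)) + K(U(14, 13)) = ((7 + 66)**2 + 9*(-46)) + (9 - 3*13/70) = (73**2 - 414) + (9 - 9/140*26/3) = (5329 - 414) + (9 - 39/70) = 4915 + 591/70 = 344641/70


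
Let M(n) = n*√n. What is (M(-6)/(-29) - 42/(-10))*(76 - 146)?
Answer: -294 - 420*I*√6/29 ≈ -294.0 - 35.475*I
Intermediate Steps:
M(n) = n^(3/2)
(M(-6)/(-29) - 42/(-10))*(76 - 146) = ((-6)^(3/2)/(-29) - 42/(-10))*(76 - 146) = (-6*I*√6*(-1/29) - 42*(-⅒))*(-70) = (6*I*√6/29 + 21/5)*(-70) = (21/5 + 6*I*√6/29)*(-70) = -294 - 420*I*√6/29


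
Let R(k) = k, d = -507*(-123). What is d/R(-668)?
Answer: -62361/668 ≈ -93.355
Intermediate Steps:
d = 62361
d/R(-668) = 62361/(-668) = 62361*(-1/668) = -62361/668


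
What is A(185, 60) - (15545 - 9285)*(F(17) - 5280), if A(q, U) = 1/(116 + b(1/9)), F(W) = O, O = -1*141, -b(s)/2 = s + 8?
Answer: 30474043089/898 ≈ 3.3935e+7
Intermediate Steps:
b(s) = -16 - 2*s (b(s) = -2*(s + 8) = -2*(8 + s) = -16 - 2*s)
O = -141
F(W) = -141
A(q, U) = 9/898 (A(q, U) = 1/(116 + (-16 - 2/9)) = 1/(116 - 146/9) = 1/(898/9) = 9/898)
A(185, 60) - (15545 - 9285)*(F(17) - 5280) = 9/898 - (15545 - 9285)*(-141 - 5280) = 9/898 - 6260*(-5421) = 9/898 - 1*(-33935460) = 9/898 + 33935460 = 30474043089/898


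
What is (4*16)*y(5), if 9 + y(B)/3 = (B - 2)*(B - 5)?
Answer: -1728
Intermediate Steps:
y(B) = -27 + 3*(-5 + B)*(-2 + B) (y(B) = -27 + 3*((B - 2)*(B - 5)) = -27 + 3*((-2 + B)*(-5 + B)) = -27 + 3*((-5 + B)*(-2 + B)) = -27 + 3*(-5 + B)*(-2 + B))
(4*16)*y(5) = (4*16)*(3 - 21*5 + 3*5**2) = 64*(3 - 105 + 3*25) = 64*(3 - 105 + 75) = 64*(-27) = -1728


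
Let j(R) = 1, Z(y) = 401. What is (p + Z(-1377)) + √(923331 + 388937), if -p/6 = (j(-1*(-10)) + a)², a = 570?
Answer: -1955845 + 2*√328067 ≈ -1.9547e+6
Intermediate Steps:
p = -1956246 (p = -6*(1 + 570)² = -6*571² = -6*326041 = -1956246)
(p + Z(-1377)) + √(923331 + 388937) = (-1956246 + 401) + √(923331 + 388937) = -1955845 + √1312268 = -1955845 + 2*√328067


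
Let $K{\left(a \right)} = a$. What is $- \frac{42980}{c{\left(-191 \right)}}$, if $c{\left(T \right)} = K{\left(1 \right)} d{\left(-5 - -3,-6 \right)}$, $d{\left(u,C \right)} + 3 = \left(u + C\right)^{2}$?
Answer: $- \frac{42980}{61} \approx -704.59$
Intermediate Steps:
$d{\left(u,C \right)} = -3 + \left(C + u\right)^{2}$ ($d{\left(u,C \right)} = -3 + \left(u + C\right)^{2} = -3 + \left(C + u\right)^{2}$)
$c{\left(T \right)} = 61$ ($c{\left(T \right)} = 1 \left(-3 + \left(-6 - 2\right)^{2}\right) = 1 \left(-3 + \left(-8\right)^{2}\right) = 1 \left(-3 + 64\right) = 1 \cdot 61 = 61$)
$- \frac{42980}{c{\left(-191 \right)}} = - \frac{42980}{61}$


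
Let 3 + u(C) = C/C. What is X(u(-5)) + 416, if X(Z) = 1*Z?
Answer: 414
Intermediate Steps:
u(C) = -2 (u(C) = -3 + C/C = -3 + 1 = -2)
X(Z) = Z
X(u(-5)) + 416 = -2 + 416 = 414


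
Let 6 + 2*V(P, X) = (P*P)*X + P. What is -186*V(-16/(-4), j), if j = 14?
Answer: -20646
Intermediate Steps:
V(P, X) = -3 + P/2 + X*P²/2 (V(P, X) = -3 + ((P*P)*X + P)/2 = -3 + (P²*X + P)/2 = -3 + (X*P² + P)/2 = -3 + (P + X*P²)/2 = -3 + (P/2 + X*P²/2) = -3 + P/2 + X*P²/2)
-186*V(-16/(-4), j) = -186*(-3 + (-16/(-4))/2 + (½)*14*(-16/(-4))²) = -186*(-3 + (-16*(-¼))/2 + (½)*14*(-16*(-¼))²) = -186*(-3 + (½)*4 + (½)*14*4²) = -186*(-3 + 2 + (½)*14*16) = -186*(-3 + 2 + 112) = -186*111 = -20646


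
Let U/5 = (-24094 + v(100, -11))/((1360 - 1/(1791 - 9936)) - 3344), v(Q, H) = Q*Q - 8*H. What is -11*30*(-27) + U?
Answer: 144553134240/16159679 ≈ 8945.3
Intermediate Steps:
v(Q, H) = Q² - 8*H
U = 570394350/16159679 (U = 5*((-24094 + (100² - 8*(-11)))/((1360 - 1/(1791 - 9936)) - 3344)) = 5*((-24094 + (10000 + 88))/((1360 - 1/(-8145)) - 3344)) = 5*((-24094 + 10088)/((1360 - 1*(-1/8145)) - 3344)) = 5*(-14006/((1360 + 1/8145) - 3344)) = 5*(-14006/(11077201/8145 - 3344)) = 5*(-14006/(-16159679/8145)) = 5*(-14006*(-8145/16159679)) = 5*(114078870/16159679) = 570394350/16159679 ≈ 35.297)
-11*30*(-27) + U = -11*30*(-27) + 570394350/16159679 = -330*(-27) + 570394350/16159679 = 8910 + 570394350/16159679 = 144553134240/16159679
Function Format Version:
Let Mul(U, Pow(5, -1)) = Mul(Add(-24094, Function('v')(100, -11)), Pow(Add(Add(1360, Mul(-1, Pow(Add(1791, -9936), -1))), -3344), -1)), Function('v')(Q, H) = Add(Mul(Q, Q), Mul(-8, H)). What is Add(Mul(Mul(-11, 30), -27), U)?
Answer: Rational(144553134240, 16159679) ≈ 8945.3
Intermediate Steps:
Function('v')(Q, H) = Add(Pow(Q, 2), Mul(-8, H))
U = Rational(570394350, 16159679) (U = Mul(5, Mul(Add(-24094, Add(Pow(100, 2), Mul(-8, -11))), Pow(Add(Add(1360, Mul(-1, Pow(Add(1791, -9936), -1))), -3344), -1))) = Mul(5, Mul(Add(-24094, Add(10000, 88)), Pow(Add(Add(1360, Mul(-1, Pow(-8145, -1))), -3344), -1))) = Mul(5, Mul(Add(-24094, 10088), Pow(Add(Add(1360, Mul(-1, Rational(-1, 8145))), -3344), -1))) = Mul(5, Mul(-14006, Pow(Add(Add(1360, Rational(1, 8145)), -3344), -1))) = Mul(5, Mul(-14006, Pow(Add(Rational(11077201, 8145), -3344), -1))) = Mul(5, Mul(-14006, Pow(Rational(-16159679, 8145), -1))) = Mul(5, Mul(-14006, Rational(-8145, 16159679))) = Mul(5, Rational(114078870, 16159679)) = Rational(570394350, 16159679) ≈ 35.297)
Add(Mul(Mul(-11, 30), -27), U) = Add(Mul(Mul(-11, 30), -27), Rational(570394350, 16159679)) = Add(Mul(-330, -27), Rational(570394350, 16159679)) = Add(8910, Rational(570394350, 16159679)) = Rational(144553134240, 16159679)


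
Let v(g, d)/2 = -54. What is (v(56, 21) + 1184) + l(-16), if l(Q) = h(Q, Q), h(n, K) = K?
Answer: 1060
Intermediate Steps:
l(Q) = Q
v(g, d) = -108 (v(g, d) = 2*(-54) = -108)
(v(56, 21) + 1184) + l(-16) = (-108 + 1184) - 16 = 1076 - 16 = 1060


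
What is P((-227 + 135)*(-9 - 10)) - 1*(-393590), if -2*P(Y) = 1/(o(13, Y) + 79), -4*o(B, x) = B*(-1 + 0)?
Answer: 129491108/329 ≈ 3.9359e+5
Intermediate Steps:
o(B, x) = B/4 (o(B, x) = -B*(-1 + 0)/4 = -B*(-1)/4 = -(-1)*B/4 = B/4)
P(Y) = -2/329 (P(Y) = -1/(2*((¼)*13 + 79)) = -1/(2*(13/4 + 79)) = -1/(2*329/4) = -½*4/329 = -2/329)
P((-227 + 135)*(-9 - 10)) - 1*(-393590) = -2/329 - 1*(-393590) = -2/329 + 393590 = 129491108/329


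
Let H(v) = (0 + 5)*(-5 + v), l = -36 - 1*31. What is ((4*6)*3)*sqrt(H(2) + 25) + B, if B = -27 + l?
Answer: -94 + 72*sqrt(10) ≈ 133.68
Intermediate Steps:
l = -67 (l = -36 - 31 = -67)
H(v) = -25 + 5*v (H(v) = 5*(-5 + v) = -25 + 5*v)
B = -94 (B = -27 - 67 = -94)
((4*6)*3)*sqrt(H(2) + 25) + B = ((4*6)*3)*sqrt((-25 + 5*2) + 25) - 94 = (24*3)*sqrt((-25 + 10) + 25) - 94 = 72*sqrt(-15 + 25) - 94 = 72*sqrt(10) - 94 = -94 + 72*sqrt(10)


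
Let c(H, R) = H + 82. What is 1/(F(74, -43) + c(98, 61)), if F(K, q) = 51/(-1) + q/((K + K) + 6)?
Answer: 154/19823 ≈ 0.0077688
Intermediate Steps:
c(H, R) = 82 + H
F(K, q) = -51 + q/(6 + 2*K) (F(K, q) = 51*(-1) + q/(2*K + 6) = -51 + q/(6 + 2*K))
1/(F(74, -43) + c(98, 61)) = 1/((-306 - 43 - 102*74)/(2*(3 + 74)) + (82 + 98)) = 1/((½)*(-306 - 43 - 7548)/77 + 180) = 1/((½)*(1/77)*(-7897) + 180) = 1/(-7897/154 + 180) = 1/(19823/154) = 154/19823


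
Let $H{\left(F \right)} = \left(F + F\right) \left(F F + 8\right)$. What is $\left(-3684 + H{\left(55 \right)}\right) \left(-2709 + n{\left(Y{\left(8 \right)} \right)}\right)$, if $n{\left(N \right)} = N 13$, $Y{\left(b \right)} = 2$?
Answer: $-885245118$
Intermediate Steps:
$n{\left(N \right)} = 13 N$
$H{\left(F \right)} = 2 F \left(8 + F^{2}\right)$ ($H{\left(F \right)} = 2 F \left(F^{2} + 8\right) = 2 F \left(8 + F^{2}\right)$)
$\left(-3684 + H{\left(55 \right)}\right) \left(-2709 + n{\left(Y{\left(8 \right)} \right)}\right) = \left(-3684 + 2 \cdot 55 \left(8 + 55^{2}\right)\right) \left(-2709 + 13 \cdot 2\right) = \left(-3684 + 2 \cdot 55 \left(8 + 3025\right)\right) \left(-2709 + 26\right) = \left(-3684 + 2 \cdot 55 \cdot 3033\right) \left(-2683\right) = \left(-3684 + 333630\right) \left(-2683\right) = 329946 \left(-2683\right) = -885245118$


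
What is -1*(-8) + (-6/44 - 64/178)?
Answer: 14693/1958 ≈ 7.5041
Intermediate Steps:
-1*(-8) + (-6/44 - 64/178) = 8 + (-6*1/44 - 64*1/178) = 8 + (-3/22 - 32/89) = 8 - 971/1958 = 14693/1958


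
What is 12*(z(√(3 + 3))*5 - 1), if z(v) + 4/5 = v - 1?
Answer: -120 + 60*√6 ≈ 26.969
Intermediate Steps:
z(v) = -9/5 + v (z(v) = -⅘ + (v - 1) = -⅘ + (-1 + v) = -9/5 + v)
12*(z(√(3 + 3))*5 - 1) = 12*((-9/5 + √(3 + 3))*5 - 1) = 12*((-9/5 + √6)*5 - 1) = 12*((-9 + 5*√6) - 1) = 12*(-10 + 5*√6) = -120 + 60*√6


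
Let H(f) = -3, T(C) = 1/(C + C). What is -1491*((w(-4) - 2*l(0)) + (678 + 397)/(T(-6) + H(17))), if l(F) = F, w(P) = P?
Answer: 19454568/37 ≈ 5.2580e+5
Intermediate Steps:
T(C) = 1/(2*C)
-1491*((w(-4) - 2*l(0)) + (678 + 397)/(T(-6) + H(17))) = -1491*((-4 - 2*0) + (678 + 397)/((½)/(-6) - 3)) = -1491*((-4 + 0) + 1075/((½)*(-⅙) - 3)) = -1491*(-4 + 1075/(-1/12 - 3)) = -1491*(-4 + 1075/(-37/12)) = -1491*(-4 + 1075*(-12/37)) = -1491*(-4 - 12900/37) = -1491*(-13048/37) = 19454568/37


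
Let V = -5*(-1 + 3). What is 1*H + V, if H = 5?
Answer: -5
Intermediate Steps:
V = -10 (V = -5*2 = -10)
1*H + V = 1*5 - 10 = 5 - 10 = -5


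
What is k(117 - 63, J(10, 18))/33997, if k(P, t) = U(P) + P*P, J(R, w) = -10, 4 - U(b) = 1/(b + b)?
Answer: 315359/3671676 ≈ 0.085890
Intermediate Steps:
U(b) = 4 - 1/(2*b) (U(b) = 4 - 1/(b + b) = 4 - 1/(2*b))
k(P, t) = 4 + P² - 1/(2*P) (k(P, t) = (4 - 1/(2*P)) + P*P = (4 - 1/(2*P)) + P² = 4 + P² - 1/(2*P))
k(117 - 63, J(10, 18))/33997 = (4 + (117 - 63)² - 1/(2*(117 - 63)))/33997 = (4 + 54² - ½/54)*(1/33997) = (4 + 2916 - ½*1/54)*(1/33997) = (4 + 2916 - 1/108)*(1/33997) = (315359/108)*(1/33997) = 315359/3671676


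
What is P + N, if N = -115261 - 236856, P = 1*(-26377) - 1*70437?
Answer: -448931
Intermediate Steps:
P = -96814 (P = -26377 - 70437 = -96814)
N = -352117
P + N = -96814 - 352117 = -448931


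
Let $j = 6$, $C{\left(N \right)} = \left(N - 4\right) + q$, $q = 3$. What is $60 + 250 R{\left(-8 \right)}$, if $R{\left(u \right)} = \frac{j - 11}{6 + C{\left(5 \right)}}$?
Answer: $-65$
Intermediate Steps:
$C{\left(N \right)} = -1 + N$ ($C{\left(N \right)} = \left(N - 4\right) + 3 = \left(-4 + N\right) + 3 = -1 + N$)
$R{\left(u \right)} = - \frac{1}{2}$ ($R{\left(u \right)} = \frac{6 - 11}{6 + \left(-1 + 5\right)} = - \frac{5}{6 + 4} = - \frac{5}{10} = \left(-5\right) \frac{1}{10} = - \frac{1}{2}$)
$60 + 250 R{\left(-8 \right)} = 60 + 250 \left(- \frac{1}{2}\right) = 60 - 125 = -65$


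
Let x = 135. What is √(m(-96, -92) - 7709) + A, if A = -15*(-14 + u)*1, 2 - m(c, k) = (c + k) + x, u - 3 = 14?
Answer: -45 + I*√7654 ≈ -45.0 + 87.487*I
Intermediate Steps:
u = 17 (u = 3 + 14 = 17)
m(c, k) = -133 - c - k (m(c, k) = 2 - ((c + k) + 135) = 2 - (135 + c + k) = 2 + (-135 - c - k) = -133 - c - k)
A = -45 (A = -15*(-14 + 17)*1 = -15*3*1 = -45*1 = -45)
√(m(-96, -92) - 7709) + A = √((-133 - 1*(-96) - 1*(-92)) - 7709) - 45 = √((-133 + 96 + 92) - 7709) - 45 = √(55 - 7709) - 45 = √(-7654) - 45 = I*√7654 - 45 = -45 + I*√7654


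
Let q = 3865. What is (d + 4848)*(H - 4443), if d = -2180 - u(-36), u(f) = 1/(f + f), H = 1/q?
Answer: -1649363475409/139140 ≈ -1.1854e+7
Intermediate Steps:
H = 1/3865 ≈ 0.00025873
u(f) = 1/(2*f)
d = -156959/72 (d = -2180 - 1/(2*(-36)) = -2180 - (-1)/(2*36) = -2180 - 1*(-1/72) = -2180 + 1/72 = -156959/72 ≈ -2180.0)
(d + 4848)*(H - 4443) = (-156959/72 + 4848)*(1/3865 - 4443) = (192097/72)*(-17172194/3865) = -1649363475409/139140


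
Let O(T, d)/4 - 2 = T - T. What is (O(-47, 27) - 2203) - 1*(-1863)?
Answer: -332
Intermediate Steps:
O(T, d) = 8 (O(T, d) = 8 + 4*(T - T) = 8 + 4*0 = 8 + 0 = 8)
(O(-47, 27) - 2203) - 1*(-1863) = (8 - 2203) - 1*(-1863) = -2195 + 1863 = -332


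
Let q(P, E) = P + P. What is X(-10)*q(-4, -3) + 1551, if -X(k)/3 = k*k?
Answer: 3951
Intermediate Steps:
X(k) = -3*k² (X(k) = -3*k*k = -3*k²)
q(P, E) = 2*P
X(-10)*q(-4, -3) + 1551 = (-3*(-10)²)*(2*(-4)) + 1551 = -3*100*(-8) + 1551 = -300*(-8) + 1551 = 2400 + 1551 = 3951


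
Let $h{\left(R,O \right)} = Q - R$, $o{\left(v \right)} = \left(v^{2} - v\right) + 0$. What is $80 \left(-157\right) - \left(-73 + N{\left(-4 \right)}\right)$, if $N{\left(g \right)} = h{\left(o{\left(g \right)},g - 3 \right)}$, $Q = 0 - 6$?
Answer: $-12461$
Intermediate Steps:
$Q = -6$ ($Q = 0 - 6 = -6$)
$o{\left(v \right)} = v^{2} - v$
$h{\left(R,O \right)} = -6 - R$
$N{\left(g \right)} = -6 - g \left(-1 + g\right)$
$80 \left(-157\right) - \left(-73 + N{\left(-4 \right)}\right) = 80 \left(-157\right) + \left(73 - \left(-6 - 4 - \left(-4\right)^{2}\right)\right) = -12560 + \left(73 - \left(-6 - 4 - 16\right)\right) = -12560 + \left(73 - -26\right) = -12560 + \left(73 + 26\right) = -12560 + 99 = -12461$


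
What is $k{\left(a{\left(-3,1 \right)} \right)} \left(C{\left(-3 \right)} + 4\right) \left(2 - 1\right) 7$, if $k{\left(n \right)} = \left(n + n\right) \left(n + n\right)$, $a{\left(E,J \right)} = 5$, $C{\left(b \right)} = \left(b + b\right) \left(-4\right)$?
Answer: $19600$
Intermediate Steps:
$C{\left(b \right)} = - 8 b$ ($C{\left(b \right)} = 2 b \left(-4\right) = - 8 b$)
$k{\left(n \right)} = 4 n^{2}$ ($k{\left(n \right)} = 2 n 2 n = 4 n^{2}$)
$k{\left(a{\left(-3,1 \right)} \right)} \left(C{\left(-3 \right)} + 4\right) \left(2 - 1\right) 7 = 4 \cdot 5^{2} \left(\left(-8\right) \left(-3\right) + 4\right) \left(2 - 1\right) 7 = 4 \cdot 25 \left(24 + 4\right) 1 \cdot 7 = 100 \cdot 28 \cdot 1 \cdot 7 = 100 \cdot 28 \cdot 7 = 2800 \cdot 7 = 19600$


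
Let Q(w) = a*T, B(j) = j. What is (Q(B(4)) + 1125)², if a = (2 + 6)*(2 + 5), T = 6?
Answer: 2134521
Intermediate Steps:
a = 56 (a = 8*7 = 56)
Q(w) = 336 (Q(w) = 56*6 = 336)
(Q(B(4)) + 1125)² = (336 + 1125)² = 1461² = 2134521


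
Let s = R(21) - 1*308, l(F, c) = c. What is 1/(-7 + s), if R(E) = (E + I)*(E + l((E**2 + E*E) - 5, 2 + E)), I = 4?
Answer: 1/785 ≈ 0.0012739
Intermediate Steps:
R(E) = (2 + 2*E)*(4 + E) (R(E) = (E + 4)*(E + (2 + E)) = (4 + E)*(2 + 2*E) = (2 + 2*E)*(4 + E))
s = 792 (s = (8 + 2*21**2 + 10*21) - 1*308 = (8 + 2*441 + 210) - 308 = (8 + 882 + 210) - 308 = 1100 - 308 = 792)
1/(-7 + s) = 1/(-7 + 792) = 1/785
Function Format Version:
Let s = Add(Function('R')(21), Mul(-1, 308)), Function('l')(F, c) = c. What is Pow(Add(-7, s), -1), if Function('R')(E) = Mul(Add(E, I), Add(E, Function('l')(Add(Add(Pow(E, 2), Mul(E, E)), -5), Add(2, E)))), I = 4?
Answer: Rational(1, 785) ≈ 0.0012739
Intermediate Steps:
Function('R')(E) = Mul(Add(2, Mul(2, E)), Add(4, E)) (Function('R')(E) = Mul(Add(E, 4), Add(E, Add(2, E))) = Mul(Add(4, E), Add(2, Mul(2, E))) = Mul(Add(2, Mul(2, E)), Add(4, E)))
s = 792 (s = Add(Add(8, Mul(2, Pow(21, 2)), Mul(10, 21)), Mul(-1, 308)) = Add(Add(8, Mul(2, 441), 210), -308) = Add(Add(8, 882, 210), -308) = Add(1100, -308) = 792)
Pow(Add(-7, s), -1) = Pow(Add(-7, 792), -1) = Pow(785, -1) = Rational(1, 785)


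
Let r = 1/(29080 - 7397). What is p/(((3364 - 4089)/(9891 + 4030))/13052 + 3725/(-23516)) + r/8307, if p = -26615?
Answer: 512083767699537285520037/3047812910181869895 ≈ 1.6802e+5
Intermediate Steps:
r = 1/21683 ≈ 4.6119e-5
p/(((3364 - 4089)/(9891 + 4030))/13052 + 3725/(-23516)) + r/8307 = -26615/(((3364 - 4089)/(9891 + 4030))/13052 + 3725/(-23516)) + (1/21683)/8307 = -26615/(-725/13921*(1/13052) + 3725*(-1/23516)) + (1/21683)*(1/8307) = -26615/(-725*1/13921*(1/13052) - 3725/23516) + 1/180120681 = -26615/(-725/13921*1/13052 - 3725/23516) + 1/180120681 = -26615/(-725/181696892 - 3725/23516) + 1/180120681 = -26615/(-84604746475/534098014034) + 1/180120681 = -26615*(-534098014034/84604746475) + 1/180120681 = 2843003728702982/16920949295 + 1/180120681 = 512083767699537285520037/3047812910181869895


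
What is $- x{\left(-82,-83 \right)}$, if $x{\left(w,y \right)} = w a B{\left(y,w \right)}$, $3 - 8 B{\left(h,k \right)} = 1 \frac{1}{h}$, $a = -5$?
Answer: $- \frac{25625}{166} \approx -154.37$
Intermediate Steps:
$B{\left(h,k \right)} = \frac{3}{8} - \frac{1}{8 h}$ ($B{\left(h,k \right)} = \frac{3}{8} - \frac{1 \frac{1}{h}}{8} = \frac{3}{8} - \frac{1}{8 h}$)
$x{\left(w,y \right)} = - \frac{5 w \left(-1 + 3 y\right)}{8 y}$ ($x{\left(w,y \right)} = w \left(-5\right) \frac{-1 + 3 y}{8 y} = - 5 w \frac{-1 + 3 y}{8 y} = - \frac{5 w \left(-1 + 3 y\right)}{8 y}$)
$- x{\left(-82,-83 \right)} = - \frac{5 \left(-82\right) \left(1 - -249\right)}{8 \left(-83\right)} = - \frac{5 \left(-82\right) \left(-1\right) \left(1 + 249\right)}{8 \cdot 83} = - \frac{5 \left(-82\right) \left(-1\right) 250}{8 \cdot 83} = \left(-1\right) \frac{25625}{166} = - \frac{25625}{166}$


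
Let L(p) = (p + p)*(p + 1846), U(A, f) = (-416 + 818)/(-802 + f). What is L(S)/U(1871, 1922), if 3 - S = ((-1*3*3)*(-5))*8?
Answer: -198453920/67 ≈ -2.9620e+6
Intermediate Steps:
U(A, f) = 402/(-802 + f)
S = -357 (S = 3 - (-1*3*3)*(-5)*8 = 3 - -3*3*(-5)*8 = 3 - (-9*(-5))*8 = 3 - 45*8 = 3 - 1*360 = 3 - 360 = -357)
L(p) = 2*p*(1846 + p) (L(p) = (2*p)*(1846 + p) = 2*p*(1846 + p))
L(S)/U(1871, 1922) = (2*(-357)*(1846 - 357))/((402/(-802 + 1922))) = (2*(-357)*1489)/((402/1120)) = -1063146/(402*(1/1120)) = -1063146/201/560 = -1063146*560/201 = -198453920/67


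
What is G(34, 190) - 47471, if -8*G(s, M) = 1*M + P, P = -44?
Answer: -189957/4 ≈ -47489.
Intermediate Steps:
G(s, M) = 11/2 - M/8 (G(s, M) = -(1*M - 44)/8 = -(M - 44)/8 = -(-44 + M)/8 = 11/2 - M/8)
G(34, 190) - 47471 = (11/2 - ⅛*190) - 47471 = (11/2 - 95/4) - 47471 = -73/4 - 47471 = -189957/4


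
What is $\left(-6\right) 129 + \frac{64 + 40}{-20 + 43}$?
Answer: $- \frac{17698}{23} \approx -769.48$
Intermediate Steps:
$\left(-6\right) 129 + \frac{64 + 40}{-20 + 43} = -774 + \frac{104}{23} = - \frac{17698}{23}$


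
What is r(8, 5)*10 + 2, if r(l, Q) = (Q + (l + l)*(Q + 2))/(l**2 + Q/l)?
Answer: 10394/517 ≈ 20.104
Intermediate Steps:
r(l, Q) = (Q + 2*l*(2 + Q))/(l**2 + Q/l) (r(l, Q) = (Q + (2*l)*(2 + Q))/(l**2 + Q/l) = (Q + 2*l*(2 + Q))/(l**2 + Q/l))
r(8, 5)*10 + 2 = (8*(5 + 4*8 + 2*5*8)/(5 + 8**3))*10 + 2 = (8*(5 + 32 + 80)/(5 + 512))*10 + 2 = (8*117/517)*10 + 2 = (8*(1/517)*117)*10 + 2 = (936/517)*10 + 2 = 9360/517 + 2 = 10394/517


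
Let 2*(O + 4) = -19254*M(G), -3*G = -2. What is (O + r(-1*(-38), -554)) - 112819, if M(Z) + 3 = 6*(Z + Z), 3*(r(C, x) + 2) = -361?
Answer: -483241/3 ≈ -1.6108e+5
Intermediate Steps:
G = ⅔ (G = -⅓*(-2) = ⅔ ≈ 0.66667)
r(C, x) = -367/3 (r(C, x) = -2 + (⅓)*(-361) = -2 - 361/3 = -367/3)
M(Z) = -3 + 12*Z (M(Z) = -3 + 6*(Z + Z) = -3 + 6*(2*Z) = -3 + 12*Z)
O = -48139 (O = -4 + (-19254*(-3 + 12*(⅔)))/2 = -4 + (-19254*(-3 + 8))/2 = -4 + (-19254*5)/2 = -4 + (½)*(-96270) = -4 - 48135 = -48139)
(O + r(-1*(-38), -554)) - 112819 = (-48139 - 367/3) - 112819 = -144784/3 - 112819 = -483241/3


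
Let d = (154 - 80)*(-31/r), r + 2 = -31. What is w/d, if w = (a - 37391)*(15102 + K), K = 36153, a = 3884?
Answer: -56674242405/2294 ≈ -2.4705e+7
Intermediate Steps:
r = -33 (r = -2 - 31 = -33)
w = -1717401285 (w = (3884 - 37391)*(15102 + 36153) = -33507*51255 = -1717401285)
d = 2294/33 (d = (154 - 80)*(-31/(-33)) = 74*(-31*(-1/33)) = 74*(31/33) = 2294/33 ≈ 69.515)
w/d = -1717401285/2294/33 = -1717401285*33/2294 = -56674242405/2294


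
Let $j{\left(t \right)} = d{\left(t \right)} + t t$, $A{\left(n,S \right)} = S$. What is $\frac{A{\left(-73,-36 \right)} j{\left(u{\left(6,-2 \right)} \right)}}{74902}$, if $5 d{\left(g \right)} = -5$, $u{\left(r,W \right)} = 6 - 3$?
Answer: $- \frac{144}{37451} \approx -0.003845$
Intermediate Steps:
$u{\left(r,W \right)} = 3$
$d{\left(g \right)} = -1$ ($d{\left(g \right)} = \frac{1}{5} \left(-5\right) = -1$)
$j{\left(t \right)} = -1 + t^{2}$ ($j{\left(t \right)} = -1 + t t = -1 + t^{2}$)
$\frac{A{\left(-73,-36 \right)} j{\left(u{\left(6,-2 \right)} \right)}}{74902} = \frac{\left(-36\right) \left(-1 + 3^{2}\right)}{74902} = - 36 \left(-1 + 9\right) \frac{1}{74902} = \left(-36\right) 8 \cdot \frac{1}{74902} = \left(-288\right) \frac{1}{74902} = - \frac{144}{37451}$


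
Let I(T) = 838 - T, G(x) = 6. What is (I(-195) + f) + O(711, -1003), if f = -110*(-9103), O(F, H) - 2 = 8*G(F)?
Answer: 1002413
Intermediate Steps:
O(F, H) = 50 (O(F, H) = 2 + 8*6 = 2 + 48 = 50)
f = 1001330
(I(-195) + f) + O(711, -1003) = ((838 - 1*(-195)) + 1001330) + 50 = ((838 + 195) + 1001330) + 50 = (1033 + 1001330) + 50 = 1002363 + 50 = 1002413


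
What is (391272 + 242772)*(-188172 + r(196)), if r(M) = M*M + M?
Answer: -94827620640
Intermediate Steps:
r(M) = M + M² (r(M) = M² + M = M + M²)
(391272 + 242772)*(-188172 + r(196)) = (391272 + 242772)*(-188172 + 196*(1 + 196)) = 634044*(-188172 + 196*197) = 634044*(-188172 + 38612) = 634044*(-149560) = -94827620640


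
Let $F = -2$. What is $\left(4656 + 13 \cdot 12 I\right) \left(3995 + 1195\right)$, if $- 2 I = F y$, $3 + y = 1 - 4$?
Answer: $19306800$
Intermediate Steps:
$y = -6$ ($y = -3 + \left(1 - 4\right) = -3 - 3 = -6$)
$I = -6$ ($I = - \frac{\left(-2\right) \left(-6\right)}{2} = \left(- \frac{1}{2}\right) 12 = -6$)
$\left(4656 + 13 \cdot 12 I\right) \left(3995 + 1195\right) = \left(4656 + 13 \cdot 12 \left(-6\right)\right) \left(3995 + 1195\right) = \left(4656 + 156 \left(-6\right)\right) 5190 = \left(4656 - 936\right) 5190 = 3720 \cdot 5190 = 19306800$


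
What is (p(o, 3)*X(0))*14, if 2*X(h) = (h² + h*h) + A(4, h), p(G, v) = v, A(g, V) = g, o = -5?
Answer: 84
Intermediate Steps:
X(h) = 2 + h² (X(h) = ((h² + h*h) + 4)/2 = ((h² + h²) + 4)/2 = (2*h² + 4)/2 = (4 + 2*h²)/2 = 2 + h²)
(p(o, 3)*X(0))*14 = (3*(2 + 0²))*14 = (3*(2 + 0))*14 = (3*2)*14 = 6*14 = 84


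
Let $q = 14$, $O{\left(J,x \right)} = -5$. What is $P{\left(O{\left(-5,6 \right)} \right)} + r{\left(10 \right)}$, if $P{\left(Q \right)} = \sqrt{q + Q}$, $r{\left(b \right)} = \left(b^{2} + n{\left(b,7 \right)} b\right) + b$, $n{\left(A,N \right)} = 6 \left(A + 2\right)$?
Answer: $833$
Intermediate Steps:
$n{\left(A,N \right)} = 12 + 6 A$ ($n{\left(A,N \right)} = 6 \left(2 + A\right) = 12 + 6 A$)
$r{\left(b \right)} = b + b^{2} + b \left(12 + 6 b\right)$ ($r{\left(b \right)} = \left(b^{2} + \left(12 + 6 b\right) b\right) + b = \left(b^{2} + b \left(12 + 6 b\right)\right) + b = b + b^{2} + b \left(12 + 6 b\right)$)
$P{\left(Q \right)} = \sqrt{14 + Q}$
$P{\left(O{\left(-5,6 \right)} \right)} + r{\left(10 \right)} = \sqrt{14 - 5} + 10 \left(13 + 7 \cdot 10\right) = \sqrt{9} + 10 \left(13 + 70\right) = 3 + 10 \cdot 83 = 3 + 830 = 833$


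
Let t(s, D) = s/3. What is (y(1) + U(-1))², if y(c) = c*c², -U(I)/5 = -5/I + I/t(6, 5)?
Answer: 1849/4 ≈ 462.25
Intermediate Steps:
t(s, D) = s/3 (t(s, D) = s*(⅓) = s/3)
U(I) = 25/I - 5*I/2 (U(I) = -5*(-5/I + I/(((⅓)*6))) = -5*(-5/I + I/2) = -5*(I/2 - 5/I) = 25/I - 5*I/2)
y(c) = c³
(y(1) + U(-1))² = (1³ + (25/(-1) - 5/2*(-1)))² = (1 + (25*(-1) + 5/2))² = (1 + (-25 + 5/2))² = (1 - 45/2)² = (-43/2)² = 1849/4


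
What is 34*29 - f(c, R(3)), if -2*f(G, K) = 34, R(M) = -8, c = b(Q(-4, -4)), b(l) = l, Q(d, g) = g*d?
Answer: 1003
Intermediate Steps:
Q(d, g) = d*g
c = 16 (c = -4*(-4) = 16)
f(G, K) = -17 (f(G, K) = -½*34 = -17)
34*29 - f(c, R(3)) = 34*29 - 1*(-17) = 986 + 17 = 1003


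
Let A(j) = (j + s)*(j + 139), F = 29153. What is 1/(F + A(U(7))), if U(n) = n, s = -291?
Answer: -1/12311 ≈ -8.1228e-5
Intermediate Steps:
A(j) = (-291 + j)*(139 + j) (A(j) = (j - 291)*(j + 139) = (-291 + j)*(139 + j))
1/(F + A(U(7))) = 1/(29153 + (-40449 + 7² - 152*7)) = 1/(29153 + (-40449 + 49 - 1064)) = 1/(29153 - 41464) = 1/(-12311) = -1/12311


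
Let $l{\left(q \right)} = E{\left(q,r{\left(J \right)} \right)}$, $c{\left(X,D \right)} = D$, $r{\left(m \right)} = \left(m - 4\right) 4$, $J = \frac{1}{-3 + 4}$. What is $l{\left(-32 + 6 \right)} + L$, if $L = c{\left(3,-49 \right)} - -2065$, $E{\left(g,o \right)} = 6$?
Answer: $2022$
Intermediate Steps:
$J = 1$ ($J = 1^{-1} = 1$)
$r{\left(m \right)} = -16 + 4 m$ ($r{\left(m \right)} = \left(-4 + m\right) 4 = -16 + 4 m$)
$l{\left(q \right)} = 6$
$L = 2016$ ($L = -49 - -2065 = -49 + 2065 = 2016$)
$l{\left(-32 + 6 \right)} + L = 6 + 2016 = 2022$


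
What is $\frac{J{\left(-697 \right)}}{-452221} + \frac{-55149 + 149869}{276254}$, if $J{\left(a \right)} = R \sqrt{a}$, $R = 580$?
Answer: $\frac{47360}{138127} - \frac{580 i \sqrt{697}}{452221} \approx 0.34287 - 0.033861 i$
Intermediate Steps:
$J{\left(a \right)} = 580 \sqrt{a}$
$\frac{J{\left(-697 \right)}}{-452221} + \frac{-55149 + 149869}{276254} = \frac{580 \sqrt{-697}}{-452221} + \frac{-55149 + 149869}{276254} = 580 i \sqrt{697} \left(- \frac{1}{452221}\right) + 94720 \cdot \frac{1}{276254} = 580 i \sqrt{697} \left(- \frac{1}{452221}\right) + \frac{47360}{138127} = - \frac{580 i \sqrt{697}}{452221} + \frac{47360}{138127} = \frac{47360}{138127} - \frac{580 i \sqrt{697}}{452221}$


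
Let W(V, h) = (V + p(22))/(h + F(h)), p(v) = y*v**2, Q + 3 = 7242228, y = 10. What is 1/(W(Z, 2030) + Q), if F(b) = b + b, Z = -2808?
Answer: 3045/22052576141 ≈ 1.3808e-7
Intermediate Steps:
Q = 7242225 (Q = -3 + 7242228 = 7242225)
F(b) = 2*b
p(v) = 10*v**2
W(V, h) = (4840 + V)/(3*h) (W(V, h) = (V + 10*22**2)/(h + 2*h) = (V + 10*484)/((3*h)) = (V + 4840)*(1/(3*h)) = (4840 + V)*(1/(3*h)) = (4840 + V)/(3*h))
1/(W(Z, 2030) + Q) = 1/((1/3)*(4840 - 2808)/2030 + 7242225) = 1/((1/3)*(1/2030)*2032 + 7242225) = 1/(1016/3045 + 7242225) = 1/(22052576141/3045) = 3045/22052576141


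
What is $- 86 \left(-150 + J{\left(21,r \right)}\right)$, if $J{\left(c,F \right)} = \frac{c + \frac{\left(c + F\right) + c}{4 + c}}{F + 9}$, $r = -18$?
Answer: $\frac{327746}{25} \approx 13110.0$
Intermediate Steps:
$J{\left(c,F \right)} = \frac{c + \frac{F + 2 c}{4 + c}}{9 + F}$ ($J{\left(c,F \right)} = \frac{c + \frac{\left(F + c\right) + c}{4 + c}}{9 + F} = \frac{c + \frac{F + 2 c}{4 + c}}{9 + F}$)
$- 86 \left(-150 + J{\left(21,r \right)}\right) = - 86 \left(-150 + \frac{-18 + 21^{2} + 6 \cdot 21}{36 + 4 \left(-18\right) + 9 \cdot 21 - 378}\right) = - 86 \left(-150 + \frac{-18 + 441 + 126}{36 - 72 + 189 - 378}\right) = - 86 \left(-150 + \frac{1}{-225} \cdot 549\right) = - 86 \left(-150 - \frac{61}{25}\right) = \left(-86\right) \left(- \frac{3811}{25}\right) = \frac{327746}{25}$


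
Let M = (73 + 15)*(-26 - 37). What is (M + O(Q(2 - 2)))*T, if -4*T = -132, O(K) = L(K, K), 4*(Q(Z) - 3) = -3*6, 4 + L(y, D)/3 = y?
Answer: -366993/2 ≈ -1.8350e+5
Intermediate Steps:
L(y, D) = -12 + 3*y
Q(Z) = -3/2 (Q(Z) = 3 + (-3*6)/4 = 3 + (¼)*(-18) = 3 - 9/2 = -3/2)
M = -5544 (M = 88*(-63) = -5544)
O(K) = -12 + 3*K
T = 33 (T = -¼*(-132) = 33)
(M + O(Q(2 - 2)))*T = (-5544 + (-12 + 3*(-3/2)))*33 = (-5544 + (-12 - 9/2))*33 = (-5544 - 33/2)*33 = -11121/2*33 = -366993/2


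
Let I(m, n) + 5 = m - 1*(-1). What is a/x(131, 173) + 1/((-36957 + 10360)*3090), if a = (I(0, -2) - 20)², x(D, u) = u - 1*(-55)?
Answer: 3944867021/1561509870 ≈ 2.5263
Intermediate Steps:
I(m, n) = -4 + m (I(m, n) = -5 + (m - 1*(-1)) = -5 + (m + 1) = -5 + (1 + m) = -4 + m)
x(D, u) = 55 + u (x(D, u) = u + 55 = 55 + u)
a = 576 (a = ((-4 + 0) - 20)² = (-4 - 20)² = (-24)² = 576)
a/x(131, 173) + 1/((-36957 + 10360)*3090) = 576/(55 + 173) + 1/((-36957 + 10360)*3090) = 576/228 + (1/3090)/(-26597) = 576*(1/228) - 1/26597*1/3090 = 48/19 - 1/82184730 = 3944867021/1561509870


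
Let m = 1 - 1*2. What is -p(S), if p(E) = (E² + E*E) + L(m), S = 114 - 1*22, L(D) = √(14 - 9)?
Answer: -16928 - √5 ≈ -16930.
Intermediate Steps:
m = -1 (m = 1 - 2 = -1)
L(D) = √5
S = 92 (S = 114 - 22 = 92)
p(E) = √5 + 2*E² (p(E) = (E² + E*E) + √5 = (E² + E²) + √5 = 2*E² + √5 = √5 + 2*E²)
-p(S) = -(√5 + 2*92²) = -(√5 + 2*8464) = -(√5 + 16928) = -(16928 + √5) = -16928 - √5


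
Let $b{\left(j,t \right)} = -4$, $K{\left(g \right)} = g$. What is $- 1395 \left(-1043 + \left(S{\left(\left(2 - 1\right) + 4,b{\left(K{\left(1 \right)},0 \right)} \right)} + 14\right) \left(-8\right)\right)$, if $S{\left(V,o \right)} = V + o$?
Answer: $1622385$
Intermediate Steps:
$- 1395 \left(-1043 + \left(S{\left(\left(2 - 1\right) + 4,b{\left(K{\left(1 \right)},0 \right)} \right)} + 14\right) \left(-8\right)\right) = - 1395 \left(-1043 + \left(\left(\left(\left(2 - 1\right) + 4\right) - 4\right) + 14\right) \left(-8\right)\right) = - 1395 \left(-1043 + \left(\left(\left(1 + 4\right) - 4\right) + 14\right) \left(-8\right)\right) = - 1395 \left(-1043 + \left(\left(5 - 4\right) + 14\right) \left(-8\right)\right) = - 1395 \left(-1043 + \left(1 + 14\right) \left(-8\right)\right) = - 1395 \left(-1043 + 15 \left(-8\right)\right) = - 1395 \left(-1043 - 120\right) = \left(-1395\right) \left(-1163\right) = 1622385$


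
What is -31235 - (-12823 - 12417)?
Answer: -5995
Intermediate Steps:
-31235 - (-12823 - 12417) = -31235 - 1*(-25240) = -31235 + 25240 = -5995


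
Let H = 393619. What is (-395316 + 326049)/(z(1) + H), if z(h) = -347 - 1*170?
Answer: -23089/131034 ≈ -0.17621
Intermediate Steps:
z(h) = -517 (z(h) = -347 - 170 = -517)
(-395316 + 326049)/(z(1) + H) = (-395316 + 326049)/(-517 + 393619) = -69267/393102 = -69267*1/393102 = -23089/131034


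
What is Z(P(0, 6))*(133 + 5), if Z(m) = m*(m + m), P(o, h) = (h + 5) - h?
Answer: 6900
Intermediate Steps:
P(o, h) = 5 (P(o, h) = (5 + h) - h = 5)
Z(m) = 2*m² (Z(m) = m*(2*m) = 2*m²)
Z(P(0, 6))*(133 + 5) = (2*5²)*(133 + 5) = (2*25)*138 = 50*138 = 6900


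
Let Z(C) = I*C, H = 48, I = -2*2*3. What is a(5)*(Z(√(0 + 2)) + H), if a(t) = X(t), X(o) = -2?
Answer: -96 + 24*√2 ≈ -62.059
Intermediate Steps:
I = -12 (I = -4*3 = -12)
a(t) = -2
Z(C) = -12*C
a(5)*(Z(√(0 + 2)) + H) = -2*(-12*√(0 + 2) + 48) = -2*(-12*√2 + 48) = -2*(48 - 12*√2) = -96 + 24*√2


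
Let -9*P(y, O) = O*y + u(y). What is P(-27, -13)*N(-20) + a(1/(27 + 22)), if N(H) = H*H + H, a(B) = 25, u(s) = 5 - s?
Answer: -145315/9 ≈ -16146.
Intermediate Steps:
P(y, O) = -5/9 + y/9 - O*y/9 (P(y, O) = -(O*y + (5 - y))/9 = -(5 - y + O*y)/9 = -5/9 + y/9 - O*y/9)
N(H) = H + H² (N(H) = H² + H = H + H²)
P(-27, -13)*N(-20) + a(1/(27 + 22)) = (-5/9 + (⅑)*(-27) - ⅑*(-13)*(-27))*(-20*(1 - 20)) + 25 = (-5/9 - 3 - 39)*(-20*(-19)) + 25 = -383/9*380 + 25 = -145540/9 + 25 = -145315/9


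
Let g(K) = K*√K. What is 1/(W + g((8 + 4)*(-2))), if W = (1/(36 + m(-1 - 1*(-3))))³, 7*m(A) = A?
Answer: 5620762952/3712239819050404753 + 12889721593924608*I*√6/3712239819050404753 ≈ 1.5141e-9 + 0.0085052*I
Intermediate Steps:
m(A) = A/7
g(K) = K^(3/2)
W = 343/16387064 (W = (1/(36 + (-1 - 1*(-3))/7))³ = (1/(36 + (-1 + 3)/7))³ = (1/(36 + (⅐)*2))³ = (1/(36 + 2/7))³ = (1/(254/7))³ = (7/254)³ = 343/16387064 ≈ 2.0931e-5)
1/(W + g((8 + 4)*(-2))) = 1/(343/16387064 + ((8 + 4)*(-2))^(3/2)) = 1/(343/16387064 + (12*(-2))^(3/2)) = 1/(343/16387064 + (-24)^(3/2)) = 1/(343/16387064 - 48*I*√6)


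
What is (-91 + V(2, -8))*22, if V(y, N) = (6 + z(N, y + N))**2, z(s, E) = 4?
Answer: 198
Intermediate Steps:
V(y, N) = 100 (V(y, N) = (6 + 4)**2 = 10**2 = 100)
(-91 + V(2, -8))*22 = (-91 + 100)*22 = 9*22 = 198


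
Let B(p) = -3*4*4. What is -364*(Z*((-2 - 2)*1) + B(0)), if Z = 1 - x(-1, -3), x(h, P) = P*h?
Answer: 14560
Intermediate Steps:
B(p) = -48 (B(p) = -12*4 = -48)
Z = -2 (Z = 1 - (-3)*(-1) = 1 - 1*3 = 1 - 3 = -2)
-364*(Z*((-2 - 2)*1) + B(0)) = -364*(-2*(-2 - 2) - 48) = -364*(-(-8) - 48) = -364*(-2*(-4) - 48) = -364*(8 - 48) = -364*(-40) = 14560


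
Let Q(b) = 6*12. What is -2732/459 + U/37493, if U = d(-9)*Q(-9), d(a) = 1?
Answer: -102397828/17209287 ≈ -5.9501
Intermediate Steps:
Q(b) = 72
U = 72 (U = 1*72 = 72)
-2732/459 + U/37493 = -2732/459 + 72/37493 = -102397828/17209287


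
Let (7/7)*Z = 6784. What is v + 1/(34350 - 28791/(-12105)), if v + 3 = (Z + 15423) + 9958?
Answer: 1486011409083/46203949 ≈ 32162.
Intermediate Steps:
Z = 6784
v = 32162 (v = -3 + ((6784 + 15423) + 9958) = -3 + (22207 + 9958) = -3 + 32165 = 32162)
v + 1/(34350 - 28791/(-12105)) = 32162 + 1/(34350 - 28791/(-12105)) = 32162 + 1/(34350 - 28791*(-1/12105)) = 32162 + 1/(34350 + 3199/1345) = 32162 + 1/(46203949/1345) = 32162 + 1345/46203949 = 1486011409083/46203949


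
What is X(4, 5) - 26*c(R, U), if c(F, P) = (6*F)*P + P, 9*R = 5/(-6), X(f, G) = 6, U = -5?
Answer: 574/9 ≈ 63.778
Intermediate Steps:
R = -5/54 (R = (5/(-6))/9 = (5*(-1/6))/9 = (1/9)*(-5/6) = -5/54 ≈ -0.092593)
c(F, P) = P + 6*F*P (c(F, P) = 6*F*P + P = P + 6*F*P)
X(4, 5) - 26*c(R, U) = 6 - (-130)*(1 + 6*(-5/54)) = 6 - (-130)*(1 - 5/9) = 6 - (-130)*4/9 = 6 - 26*(-20/9) = 6 + 520/9 = 574/9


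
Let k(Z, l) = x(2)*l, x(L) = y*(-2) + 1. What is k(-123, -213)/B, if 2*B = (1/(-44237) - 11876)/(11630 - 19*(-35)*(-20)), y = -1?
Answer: -94413259620/525358613 ≈ -179.71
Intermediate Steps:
x(L) = 3 (x(L) = -1*(-2) + 1 = 2 + 1 = 3)
k(Z, l) = 3*l
B = 525358613/147751580 (B = ((1/(-44237) - 11876)/(11630 - 19*(-35)*(-20)))/2 = ((-1/44237 - 11876)/(11630 + 665*(-20)))/2 = (-525358613/(44237*(11630 - 13300)))/2 = (-525358613/44237/(-1670))/2 = (-525358613/44237*(-1/1670))/2 = (1/2)*(525358613/73875790) = 525358613/147751580 ≈ 3.5557)
k(-123, -213)/B = (3*(-213))/(525358613/147751580) = -639*147751580/525358613 = -94413259620/525358613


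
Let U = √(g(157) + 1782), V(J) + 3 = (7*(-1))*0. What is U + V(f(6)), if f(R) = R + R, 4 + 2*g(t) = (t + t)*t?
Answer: -3 + √26429 ≈ 159.57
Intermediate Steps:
g(t) = -2 + t² (g(t) = -2 + ((t + t)*t)/2 = -2 + ((2*t)*t)/2 = -2 + (2*t²)/2 = -2 + t²)
f(R) = 2*R
V(J) = -3 (V(J) = -3 + (7*(-1))*0 = -3 - 7*0 = -3 + 0 = -3)
U = √26429 (U = √((-2 + 157²) + 1782) = √((-2 + 24649) + 1782) = √(24647 + 1782) = √26429 ≈ 162.57)
U + V(f(6)) = √26429 - 3 = -3 + √26429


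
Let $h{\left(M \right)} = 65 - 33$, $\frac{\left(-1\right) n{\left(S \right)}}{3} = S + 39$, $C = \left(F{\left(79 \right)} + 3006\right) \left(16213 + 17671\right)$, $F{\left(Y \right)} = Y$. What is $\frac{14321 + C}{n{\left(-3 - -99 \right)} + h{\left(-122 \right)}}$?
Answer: $- \frac{104546461}{373} \approx -2.8029 \cdot 10^{5}$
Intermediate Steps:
$C = 104532140$ ($C = \left(79 + 3006\right) \left(16213 + 17671\right) = 3085 \cdot 33884 = 104532140$)
$n{\left(S \right)} = -117 - 3 S$ ($n{\left(S \right)} = - 3 \left(S + 39\right) = - 3 \left(39 + S\right) = -117 - 3 S$)
$h{\left(M \right)} = 32$
$\frac{14321 + C}{n{\left(-3 - -99 \right)} + h{\left(-122 \right)}} = \frac{14321 + 104532140}{\left(-117 - 3 \left(-3 - -99\right)\right) + 32} = \frac{104546461}{\left(-117 - 3 \left(-3 + 99\right)\right) + 32} = \frac{104546461}{\left(-117 - 288\right) + 32} = \frac{104546461}{-405 + 32} = \frac{104546461}{-373} = 104546461 \left(- \frac{1}{373}\right) = - \frac{104546461}{373}$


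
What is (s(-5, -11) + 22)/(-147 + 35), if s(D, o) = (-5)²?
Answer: -47/112 ≈ -0.41964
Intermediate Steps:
s(D, o) = 25
(s(-5, -11) + 22)/(-147 + 35) = (25 + 22)/(-147 + 35) = 47/(-112) = -1/112*47 = -47/112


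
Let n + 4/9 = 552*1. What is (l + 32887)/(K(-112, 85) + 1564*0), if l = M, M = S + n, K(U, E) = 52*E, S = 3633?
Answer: 83411/9945 ≈ 8.3872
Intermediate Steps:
n = 4964/9 (n = -4/9 + 552*1 = -4/9 + 552 = 4964/9 ≈ 551.56)
M = 37661/9 (M = 3633 + 4964/9 = 37661/9 ≈ 4184.6)
l = 37661/9 ≈ 4184.6
(l + 32887)/(K(-112, 85) + 1564*0) = (37661/9 + 32887)/(52*85 + 1564*0) = 333644/(9*(4420 + 0)) = (333644/9)/4420 = (333644/9)*(1/4420) = 83411/9945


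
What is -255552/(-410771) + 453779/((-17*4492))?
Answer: -9816722393/1845183332 ≈ -5.3202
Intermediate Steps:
-255552/(-410771) + 453779/((-17*4492)) = -255552*(-1/410771) + 453779/(-76364) = 255552/410771 + 453779*(-1/76364) = 255552/410771 - 453779/76364 = -9816722393/1845183332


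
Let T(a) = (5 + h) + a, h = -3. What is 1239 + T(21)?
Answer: 1262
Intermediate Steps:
T(a) = 2 + a (T(a) = (5 - 3) + a = 2 + a)
1239 + T(21) = 1239 + (2 + 21) = 1239 + 23 = 1262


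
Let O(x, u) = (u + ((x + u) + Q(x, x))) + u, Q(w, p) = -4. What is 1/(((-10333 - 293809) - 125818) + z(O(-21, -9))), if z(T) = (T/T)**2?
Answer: -1/429959 ≈ -2.3258e-6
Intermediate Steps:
O(x, u) = -4 + x + 3*u (O(x, u) = (u + ((x + u) - 4)) + u = (u + ((u + x) - 4)) + u = (u + (-4 + u + x)) + u = (-4 + x + 2*u) + u = -4 + x + 3*u)
z(T) = 1 (z(T) = 1**2 = 1)
1/(((-10333 - 293809) - 125818) + z(O(-21, -9))) = 1/(((-10333 - 293809) - 125818) + 1) = 1/((-304142 - 125818) + 1) = 1/(-429960 + 1) = 1/(-429959) = -1/429959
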